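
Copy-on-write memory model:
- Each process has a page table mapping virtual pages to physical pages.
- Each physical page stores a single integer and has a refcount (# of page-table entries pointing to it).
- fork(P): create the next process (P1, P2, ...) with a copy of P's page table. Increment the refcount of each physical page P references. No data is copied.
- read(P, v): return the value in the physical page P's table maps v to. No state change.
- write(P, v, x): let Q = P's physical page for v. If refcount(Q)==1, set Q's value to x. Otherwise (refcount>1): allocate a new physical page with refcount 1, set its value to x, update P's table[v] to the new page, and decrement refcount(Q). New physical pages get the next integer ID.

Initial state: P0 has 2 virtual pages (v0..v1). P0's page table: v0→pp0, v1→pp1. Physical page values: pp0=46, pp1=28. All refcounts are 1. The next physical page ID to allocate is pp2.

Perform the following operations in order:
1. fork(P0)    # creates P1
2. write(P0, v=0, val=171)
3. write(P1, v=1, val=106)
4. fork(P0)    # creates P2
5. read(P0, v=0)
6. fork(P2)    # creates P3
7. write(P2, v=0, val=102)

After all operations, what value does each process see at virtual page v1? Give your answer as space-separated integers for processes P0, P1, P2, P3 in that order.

Op 1: fork(P0) -> P1. 2 ppages; refcounts: pp0:2 pp1:2
Op 2: write(P0, v0, 171). refcount(pp0)=2>1 -> COPY to pp2. 3 ppages; refcounts: pp0:1 pp1:2 pp2:1
Op 3: write(P1, v1, 106). refcount(pp1)=2>1 -> COPY to pp3. 4 ppages; refcounts: pp0:1 pp1:1 pp2:1 pp3:1
Op 4: fork(P0) -> P2. 4 ppages; refcounts: pp0:1 pp1:2 pp2:2 pp3:1
Op 5: read(P0, v0) -> 171. No state change.
Op 6: fork(P2) -> P3. 4 ppages; refcounts: pp0:1 pp1:3 pp2:3 pp3:1
Op 7: write(P2, v0, 102). refcount(pp2)=3>1 -> COPY to pp4. 5 ppages; refcounts: pp0:1 pp1:3 pp2:2 pp3:1 pp4:1
P0: v1 -> pp1 = 28
P1: v1 -> pp3 = 106
P2: v1 -> pp1 = 28
P3: v1 -> pp1 = 28

Answer: 28 106 28 28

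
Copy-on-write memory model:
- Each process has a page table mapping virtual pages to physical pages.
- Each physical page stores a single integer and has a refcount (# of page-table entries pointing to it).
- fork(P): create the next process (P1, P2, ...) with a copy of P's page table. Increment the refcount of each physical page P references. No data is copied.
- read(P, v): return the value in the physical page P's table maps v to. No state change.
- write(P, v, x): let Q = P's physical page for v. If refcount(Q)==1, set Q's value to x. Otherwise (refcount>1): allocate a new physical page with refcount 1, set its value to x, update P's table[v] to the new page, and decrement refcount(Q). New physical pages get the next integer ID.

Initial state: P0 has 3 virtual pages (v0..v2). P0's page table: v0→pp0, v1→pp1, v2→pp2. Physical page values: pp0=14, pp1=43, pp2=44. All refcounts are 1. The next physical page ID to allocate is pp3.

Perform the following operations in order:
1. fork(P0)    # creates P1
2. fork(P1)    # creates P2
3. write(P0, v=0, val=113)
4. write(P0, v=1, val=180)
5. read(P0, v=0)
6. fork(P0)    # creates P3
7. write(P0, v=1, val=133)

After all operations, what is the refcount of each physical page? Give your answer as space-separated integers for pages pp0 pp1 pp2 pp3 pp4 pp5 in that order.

Op 1: fork(P0) -> P1. 3 ppages; refcounts: pp0:2 pp1:2 pp2:2
Op 2: fork(P1) -> P2. 3 ppages; refcounts: pp0:3 pp1:3 pp2:3
Op 3: write(P0, v0, 113). refcount(pp0)=3>1 -> COPY to pp3. 4 ppages; refcounts: pp0:2 pp1:3 pp2:3 pp3:1
Op 4: write(P0, v1, 180). refcount(pp1)=3>1 -> COPY to pp4. 5 ppages; refcounts: pp0:2 pp1:2 pp2:3 pp3:1 pp4:1
Op 5: read(P0, v0) -> 113. No state change.
Op 6: fork(P0) -> P3. 5 ppages; refcounts: pp0:2 pp1:2 pp2:4 pp3:2 pp4:2
Op 7: write(P0, v1, 133). refcount(pp4)=2>1 -> COPY to pp5. 6 ppages; refcounts: pp0:2 pp1:2 pp2:4 pp3:2 pp4:1 pp5:1

Answer: 2 2 4 2 1 1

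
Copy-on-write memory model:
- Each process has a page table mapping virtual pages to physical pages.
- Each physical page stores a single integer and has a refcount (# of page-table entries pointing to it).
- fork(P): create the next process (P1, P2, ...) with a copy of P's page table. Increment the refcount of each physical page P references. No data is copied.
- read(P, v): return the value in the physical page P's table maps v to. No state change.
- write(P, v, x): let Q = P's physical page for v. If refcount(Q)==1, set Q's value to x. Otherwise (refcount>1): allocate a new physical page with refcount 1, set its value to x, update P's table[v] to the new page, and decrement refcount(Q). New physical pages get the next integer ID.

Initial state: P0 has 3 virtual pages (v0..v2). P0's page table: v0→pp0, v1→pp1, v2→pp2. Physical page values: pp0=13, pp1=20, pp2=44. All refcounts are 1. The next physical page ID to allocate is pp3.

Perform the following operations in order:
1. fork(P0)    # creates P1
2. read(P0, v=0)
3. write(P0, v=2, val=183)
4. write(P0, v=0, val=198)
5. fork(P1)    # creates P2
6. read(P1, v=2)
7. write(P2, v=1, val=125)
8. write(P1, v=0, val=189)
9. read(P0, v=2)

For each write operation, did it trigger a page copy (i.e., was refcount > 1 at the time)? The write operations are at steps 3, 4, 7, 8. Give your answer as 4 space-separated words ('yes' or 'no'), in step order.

Op 1: fork(P0) -> P1. 3 ppages; refcounts: pp0:2 pp1:2 pp2:2
Op 2: read(P0, v0) -> 13. No state change.
Op 3: write(P0, v2, 183). refcount(pp2)=2>1 -> COPY to pp3. 4 ppages; refcounts: pp0:2 pp1:2 pp2:1 pp3:1
Op 4: write(P0, v0, 198). refcount(pp0)=2>1 -> COPY to pp4. 5 ppages; refcounts: pp0:1 pp1:2 pp2:1 pp3:1 pp4:1
Op 5: fork(P1) -> P2. 5 ppages; refcounts: pp0:2 pp1:3 pp2:2 pp3:1 pp4:1
Op 6: read(P1, v2) -> 44. No state change.
Op 7: write(P2, v1, 125). refcount(pp1)=3>1 -> COPY to pp5. 6 ppages; refcounts: pp0:2 pp1:2 pp2:2 pp3:1 pp4:1 pp5:1
Op 8: write(P1, v0, 189). refcount(pp0)=2>1 -> COPY to pp6. 7 ppages; refcounts: pp0:1 pp1:2 pp2:2 pp3:1 pp4:1 pp5:1 pp6:1
Op 9: read(P0, v2) -> 183. No state change.

yes yes yes yes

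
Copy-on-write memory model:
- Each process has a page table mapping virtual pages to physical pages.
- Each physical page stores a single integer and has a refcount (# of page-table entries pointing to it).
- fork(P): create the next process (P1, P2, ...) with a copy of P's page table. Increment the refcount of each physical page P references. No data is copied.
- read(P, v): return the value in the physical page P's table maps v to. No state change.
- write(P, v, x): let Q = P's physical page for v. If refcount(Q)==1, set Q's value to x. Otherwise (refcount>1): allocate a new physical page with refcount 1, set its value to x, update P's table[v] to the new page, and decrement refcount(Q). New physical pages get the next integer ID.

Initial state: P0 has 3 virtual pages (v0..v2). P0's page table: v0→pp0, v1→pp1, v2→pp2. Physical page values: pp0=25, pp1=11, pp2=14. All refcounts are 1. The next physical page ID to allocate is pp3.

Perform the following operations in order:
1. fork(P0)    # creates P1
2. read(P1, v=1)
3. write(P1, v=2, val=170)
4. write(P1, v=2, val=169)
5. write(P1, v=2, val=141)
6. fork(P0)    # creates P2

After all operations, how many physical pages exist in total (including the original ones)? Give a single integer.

Op 1: fork(P0) -> P1. 3 ppages; refcounts: pp0:2 pp1:2 pp2:2
Op 2: read(P1, v1) -> 11. No state change.
Op 3: write(P1, v2, 170). refcount(pp2)=2>1 -> COPY to pp3. 4 ppages; refcounts: pp0:2 pp1:2 pp2:1 pp3:1
Op 4: write(P1, v2, 169). refcount(pp3)=1 -> write in place. 4 ppages; refcounts: pp0:2 pp1:2 pp2:1 pp3:1
Op 5: write(P1, v2, 141). refcount(pp3)=1 -> write in place. 4 ppages; refcounts: pp0:2 pp1:2 pp2:1 pp3:1
Op 6: fork(P0) -> P2. 4 ppages; refcounts: pp0:3 pp1:3 pp2:2 pp3:1

Answer: 4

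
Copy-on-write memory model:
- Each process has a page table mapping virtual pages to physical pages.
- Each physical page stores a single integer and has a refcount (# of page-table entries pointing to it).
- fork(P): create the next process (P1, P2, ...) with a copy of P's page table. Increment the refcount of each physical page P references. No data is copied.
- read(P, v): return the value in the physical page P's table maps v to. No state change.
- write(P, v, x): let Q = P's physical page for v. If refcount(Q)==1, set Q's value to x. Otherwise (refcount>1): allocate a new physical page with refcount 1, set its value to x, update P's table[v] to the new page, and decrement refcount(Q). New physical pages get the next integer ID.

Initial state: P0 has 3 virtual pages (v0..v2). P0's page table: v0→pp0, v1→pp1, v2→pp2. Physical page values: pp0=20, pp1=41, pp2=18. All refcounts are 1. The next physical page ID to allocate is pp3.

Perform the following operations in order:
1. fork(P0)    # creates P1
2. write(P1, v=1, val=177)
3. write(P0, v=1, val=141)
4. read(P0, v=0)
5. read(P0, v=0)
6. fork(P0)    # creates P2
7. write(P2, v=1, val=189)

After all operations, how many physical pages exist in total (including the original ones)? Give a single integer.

Answer: 5

Derivation:
Op 1: fork(P0) -> P1. 3 ppages; refcounts: pp0:2 pp1:2 pp2:2
Op 2: write(P1, v1, 177). refcount(pp1)=2>1 -> COPY to pp3. 4 ppages; refcounts: pp0:2 pp1:1 pp2:2 pp3:1
Op 3: write(P0, v1, 141). refcount(pp1)=1 -> write in place. 4 ppages; refcounts: pp0:2 pp1:1 pp2:2 pp3:1
Op 4: read(P0, v0) -> 20. No state change.
Op 5: read(P0, v0) -> 20. No state change.
Op 6: fork(P0) -> P2. 4 ppages; refcounts: pp0:3 pp1:2 pp2:3 pp3:1
Op 7: write(P2, v1, 189). refcount(pp1)=2>1 -> COPY to pp4. 5 ppages; refcounts: pp0:3 pp1:1 pp2:3 pp3:1 pp4:1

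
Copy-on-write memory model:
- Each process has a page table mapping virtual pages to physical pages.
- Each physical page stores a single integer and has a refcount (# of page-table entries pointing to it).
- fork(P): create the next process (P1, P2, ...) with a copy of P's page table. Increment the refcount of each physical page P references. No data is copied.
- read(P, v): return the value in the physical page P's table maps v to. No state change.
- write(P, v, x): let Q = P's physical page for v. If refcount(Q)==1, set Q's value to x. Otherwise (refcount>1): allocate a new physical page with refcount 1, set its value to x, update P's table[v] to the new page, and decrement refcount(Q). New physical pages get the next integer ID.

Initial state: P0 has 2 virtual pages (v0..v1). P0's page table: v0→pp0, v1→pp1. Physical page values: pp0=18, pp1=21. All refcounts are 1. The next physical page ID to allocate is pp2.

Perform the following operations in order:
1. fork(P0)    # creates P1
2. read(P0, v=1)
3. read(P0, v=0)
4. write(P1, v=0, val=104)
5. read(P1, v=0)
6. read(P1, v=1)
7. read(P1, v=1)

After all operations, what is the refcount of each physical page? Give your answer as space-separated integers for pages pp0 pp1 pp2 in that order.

Answer: 1 2 1

Derivation:
Op 1: fork(P0) -> P1. 2 ppages; refcounts: pp0:2 pp1:2
Op 2: read(P0, v1) -> 21. No state change.
Op 3: read(P0, v0) -> 18. No state change.
Op 4: write(P1, v0, 104). refcount(pp0)=2>1 -> COPY to pp2. 3 ppages; refcounts: pp0:1 pp1:2 pp2:1
Op 5: read(P1, v0) -> 104. No state change.
Op 6: read(P1, v1) -> 21. No state change.
Op 7: read(P1, v1) -> 21. No state change.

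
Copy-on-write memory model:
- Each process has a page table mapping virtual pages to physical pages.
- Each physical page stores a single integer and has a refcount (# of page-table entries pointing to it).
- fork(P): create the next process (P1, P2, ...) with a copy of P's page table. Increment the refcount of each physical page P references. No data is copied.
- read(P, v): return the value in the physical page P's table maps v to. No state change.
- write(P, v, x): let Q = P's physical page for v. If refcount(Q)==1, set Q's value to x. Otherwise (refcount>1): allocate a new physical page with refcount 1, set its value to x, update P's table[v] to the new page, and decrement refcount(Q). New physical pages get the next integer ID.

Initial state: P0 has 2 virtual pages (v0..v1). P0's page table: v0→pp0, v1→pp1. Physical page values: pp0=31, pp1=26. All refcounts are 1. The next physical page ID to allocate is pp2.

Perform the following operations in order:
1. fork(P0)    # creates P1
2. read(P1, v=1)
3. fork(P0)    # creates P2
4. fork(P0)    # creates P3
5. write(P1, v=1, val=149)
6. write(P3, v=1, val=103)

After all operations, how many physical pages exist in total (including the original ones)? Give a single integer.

Answer: 4

Derivation:
Op 1: fork(P0) -> P1. 2 ppages; refcounts: pp0:2 pp1:2
Op 2: read(P1, v1) -> 26. No state change.
Op 3: fork(P0) -> P2. 2 ppages; refcounts: pp0:3 pp1:3
Op 4: fork(P0) -> P3. 2 ppages; refcounts: pp0:4 pp1:4
Op 5: write(P1, v1, 149). refcount(pp1)=4>1 -> COPY to pp2. 3 ppages; refcounts: pp0:4 pp1:3 pp2:1
Op 6: write(P3, v1, 103). refcount(pp1)=3>1 -> COPY to pp3. 4 ppages; refcounts: pp0:4 pp1:2 pp2:1 pp3:1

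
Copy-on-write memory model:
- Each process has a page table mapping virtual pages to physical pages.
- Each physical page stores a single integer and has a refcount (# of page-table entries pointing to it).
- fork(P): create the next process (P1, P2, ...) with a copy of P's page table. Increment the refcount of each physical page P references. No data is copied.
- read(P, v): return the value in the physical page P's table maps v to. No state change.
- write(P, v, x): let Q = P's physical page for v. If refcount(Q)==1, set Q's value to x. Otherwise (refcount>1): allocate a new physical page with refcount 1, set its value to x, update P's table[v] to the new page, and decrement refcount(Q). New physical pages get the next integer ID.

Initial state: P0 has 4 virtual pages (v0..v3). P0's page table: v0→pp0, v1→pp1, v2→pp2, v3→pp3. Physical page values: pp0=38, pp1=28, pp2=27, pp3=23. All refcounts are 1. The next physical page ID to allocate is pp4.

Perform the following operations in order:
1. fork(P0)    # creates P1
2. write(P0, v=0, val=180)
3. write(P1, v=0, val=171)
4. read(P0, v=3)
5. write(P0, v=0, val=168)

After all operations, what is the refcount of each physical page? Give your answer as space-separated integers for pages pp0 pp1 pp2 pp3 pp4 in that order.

Op 1: fork(P0) -> P1. 4 ppages; refcounts: pp0:2 pp1:2 pp2:2 pp3:2
Op 2: write(P0, v0, 180). refcount(pp0)=2>1 -> COPY to pp4. 5 ppages; refcounts: pp0:1 pp1:2 pp2:2 pp3:2 pp4:1
Op 3: write(P1, v0, 171). refcount(pp0)=1 -> write in place. 5 ppages; refcounts: pp0:1 pp1:2 pp2:2 pp3:2 pp4:1
Op 4: read(P0, v3) -> 23. No state change.
Op 5: write(P0, v0, 168). refcount(pp4)=1 -> write in place. 5 ppages; refcounts: pp0:1 pp1:2 pp2:2 pp3:2 pp4:1

Answer: 1 2 2 2 1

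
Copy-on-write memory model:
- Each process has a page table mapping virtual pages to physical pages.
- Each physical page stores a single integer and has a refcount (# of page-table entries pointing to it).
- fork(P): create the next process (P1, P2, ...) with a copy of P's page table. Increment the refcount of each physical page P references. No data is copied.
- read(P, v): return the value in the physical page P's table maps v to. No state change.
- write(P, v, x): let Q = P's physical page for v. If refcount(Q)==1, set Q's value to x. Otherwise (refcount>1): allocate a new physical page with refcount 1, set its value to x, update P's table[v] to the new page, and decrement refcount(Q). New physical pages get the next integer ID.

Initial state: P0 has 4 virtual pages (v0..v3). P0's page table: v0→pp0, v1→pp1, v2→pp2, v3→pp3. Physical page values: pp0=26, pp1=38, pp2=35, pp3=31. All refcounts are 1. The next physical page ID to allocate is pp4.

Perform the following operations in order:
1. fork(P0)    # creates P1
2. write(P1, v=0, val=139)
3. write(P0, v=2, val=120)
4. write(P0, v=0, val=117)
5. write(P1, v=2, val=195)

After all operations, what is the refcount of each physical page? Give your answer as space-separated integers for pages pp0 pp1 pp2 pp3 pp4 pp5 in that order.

Op 1: fork(P0) -> P1. 4 ppages; refcounts: pp0:2 pp1:2 pp2:2 pp3:2
Op 2: write(P1, v0, 139). refcount(pp0)=2>1 -> COPY to pp4. 5 ppages; refcounts: pp0:1 pp1:2 pp2:2 pp3:2 pp4:1
Op 3: write(P0, v2, 120). refcount(pp2)=2>1 -> COPY to pp5. 6 ppages; refcounts: pp0:1 pp1:2 pp2:1 pp3:2 pp4:1 pp5:1
Op 4: write(P0, v0, 117). refcount(pp0)=1 -> write in place. 6 ppages; refcounts: pp0:1 pp1:2 pp2:1 pp3:2 pp4:1 pp5:1
Op 5: write(P1, v2, 195). refcount(pp2)=1 -> write in place. 6 ppages; refcounts: pp0:1 pp1:2 pp2:1 pp3:2 pp4:1 pp5:1

Answer: 1 2 1 2 1 1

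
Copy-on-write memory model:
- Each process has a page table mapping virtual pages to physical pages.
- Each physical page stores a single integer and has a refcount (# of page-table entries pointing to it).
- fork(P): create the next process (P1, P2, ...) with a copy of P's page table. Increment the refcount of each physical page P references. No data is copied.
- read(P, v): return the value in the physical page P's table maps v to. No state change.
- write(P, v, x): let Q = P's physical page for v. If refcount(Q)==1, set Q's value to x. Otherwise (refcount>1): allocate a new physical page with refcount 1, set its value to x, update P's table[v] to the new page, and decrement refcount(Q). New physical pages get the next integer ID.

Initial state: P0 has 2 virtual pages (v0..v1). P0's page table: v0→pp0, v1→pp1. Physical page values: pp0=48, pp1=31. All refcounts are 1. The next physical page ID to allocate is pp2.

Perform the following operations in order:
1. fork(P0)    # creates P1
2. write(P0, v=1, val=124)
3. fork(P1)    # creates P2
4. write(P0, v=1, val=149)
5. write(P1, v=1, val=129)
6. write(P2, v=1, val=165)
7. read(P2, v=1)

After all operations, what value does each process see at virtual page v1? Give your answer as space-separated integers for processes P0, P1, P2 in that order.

Answer: 149 129 165

Derivation:
Op 1: fork(P0) -> P1. 2 ppages; refcounts: pp0:2 pp1:2
Op 2: write(P0, v1, 124). refcount(pp1)=2>1 -> COPY to pp2. 3 ppages; refcounts: pp0:2 pp1:1 pp2:1
Op 3: fork(P1) -> P2. 3 ppages; refcounts: pp0:3 pp1:2 pp2:1
Op 4: write(P0, v1, 149). refcount(pp2)=1 -> write in place. 3 ppages; refcounts: pp0:3 pp1:2 pp2:1
Op 5: write(P1, v1, 129). refcount(pp1)=2>1 -> COPY to pp3. 4 ppages; refcounts: pp0:3 pp1:1 pp2:1 pp3:1
Op 6: write(P2, v1, 165). refcount(pp1)=1 -> write in place. 4 ppages; refcounts: pp0:3 pp1:1 pp2:1 pp3:1
Op 7: read(P2, v1) -> 165. No state change.
P0: v1 -> pp2 = 149
P1: v1 -> pp3 = 129
P2: v1 -> pp1 = 165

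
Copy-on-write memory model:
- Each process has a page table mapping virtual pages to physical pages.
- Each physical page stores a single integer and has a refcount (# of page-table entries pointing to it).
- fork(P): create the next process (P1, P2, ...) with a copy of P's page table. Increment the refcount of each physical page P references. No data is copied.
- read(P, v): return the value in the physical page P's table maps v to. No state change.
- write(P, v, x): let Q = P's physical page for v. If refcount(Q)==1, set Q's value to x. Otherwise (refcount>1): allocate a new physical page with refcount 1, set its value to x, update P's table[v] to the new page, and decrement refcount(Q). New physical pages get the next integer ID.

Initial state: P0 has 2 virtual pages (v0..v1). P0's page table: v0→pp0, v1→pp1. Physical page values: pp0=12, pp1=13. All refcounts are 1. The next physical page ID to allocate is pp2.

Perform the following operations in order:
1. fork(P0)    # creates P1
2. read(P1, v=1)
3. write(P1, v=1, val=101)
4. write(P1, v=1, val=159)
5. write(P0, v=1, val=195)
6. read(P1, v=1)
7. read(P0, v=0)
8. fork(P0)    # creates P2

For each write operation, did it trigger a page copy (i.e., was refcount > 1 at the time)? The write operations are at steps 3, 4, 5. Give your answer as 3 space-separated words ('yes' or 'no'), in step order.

Op 1: fork(P0) -> P1. 2 ppages; refcounts: pp0:2 pp1:2
Op 2: read(P1, v1) -> 13. No state change.
Op 3: write(P1, v1, 101). refcount(pp1)=2>1 -> COPY to pp2. 3 ppages; refcounts: pp0:2 pp1:1 pp2:1
Op 4: write(P1, v1, 159). refcount(pp2)=1 -> write in place. 3 ppages; refcounts: pp0:2 pp1:1 pp2:1
Op 5: write(P0, v1, 195). refcount(pp1)=1 -> write in place. 3 ppages; refcounts: pp0:2 pp1:1 pp2:1
Op 6: read(P1, v1) -> 159. No state change.
Op 7: read(P0, v0) -> 12. No state change.
Op 8: fork(P0) -> P2. 3 ppages; refcounts: pp0:3 pp1:2 pp2:1

yes no no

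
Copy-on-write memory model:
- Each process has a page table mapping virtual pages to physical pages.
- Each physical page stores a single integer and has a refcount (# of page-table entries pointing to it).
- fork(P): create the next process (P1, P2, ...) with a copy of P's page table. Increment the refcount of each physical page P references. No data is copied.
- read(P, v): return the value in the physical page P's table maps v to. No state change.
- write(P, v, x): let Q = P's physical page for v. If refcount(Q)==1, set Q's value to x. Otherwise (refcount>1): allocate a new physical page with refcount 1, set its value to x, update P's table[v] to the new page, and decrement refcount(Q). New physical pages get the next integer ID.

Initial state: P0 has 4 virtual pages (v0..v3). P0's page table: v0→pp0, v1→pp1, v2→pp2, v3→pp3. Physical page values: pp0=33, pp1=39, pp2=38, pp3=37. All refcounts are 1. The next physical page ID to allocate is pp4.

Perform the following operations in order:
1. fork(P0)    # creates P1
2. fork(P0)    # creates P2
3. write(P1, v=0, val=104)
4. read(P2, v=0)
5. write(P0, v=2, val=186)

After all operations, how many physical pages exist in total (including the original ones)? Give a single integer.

Op 1: fork(P0) -> P1. 4 ppages; refcounts: pp0:2 pp1:2 pp2:2 pp3:2
Op 2: fork(P0) -> P2. 4 ppages; refcounts: pp0:3 pp1:3 pp2:3 pp3:3
Op 3: write(P1, v0, 104). refcount(pp0)=3>1 -> COPY to pp4. 5 ppages; refcounts: pp0:2 pp1:3 pp2:3 pp3:3 pp4:1
Op 4: read(P2, v0) -> 33. No state change.
Op 5: write(P0, v2, 186). refcount(pp2)=3>1 -> COPY to pp5. 6 ppages; refcounts: pp0:2 pp1:3 pp2:2 pp3:3 pp4:1 pp5:1

Answer: 6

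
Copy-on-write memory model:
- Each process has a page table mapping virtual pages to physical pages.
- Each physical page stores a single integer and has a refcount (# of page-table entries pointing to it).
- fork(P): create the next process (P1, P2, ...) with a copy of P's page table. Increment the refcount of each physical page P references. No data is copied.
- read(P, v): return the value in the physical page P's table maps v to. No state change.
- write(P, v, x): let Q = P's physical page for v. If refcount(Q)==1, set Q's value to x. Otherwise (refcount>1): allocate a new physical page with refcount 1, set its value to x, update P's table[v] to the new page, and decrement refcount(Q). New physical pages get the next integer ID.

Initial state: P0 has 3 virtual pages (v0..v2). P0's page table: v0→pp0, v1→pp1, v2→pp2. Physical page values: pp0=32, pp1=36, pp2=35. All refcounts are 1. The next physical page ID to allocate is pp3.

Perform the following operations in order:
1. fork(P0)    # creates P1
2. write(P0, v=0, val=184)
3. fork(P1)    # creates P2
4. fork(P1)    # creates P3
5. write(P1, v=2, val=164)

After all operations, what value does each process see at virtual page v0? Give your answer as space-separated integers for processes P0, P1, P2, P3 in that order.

Answer: 184 32 32 32

Derivation:
Op 1: fork(P0) -> P1. 3 ppages; refcounts: pp0:2 pp1:2 pp2:2
Op 2: write(P0, v0, 184). refcount(pp0)=2>1 -> COPY to pp3. 4 ppages; refcounts: pp0:1 pp1:2 pp2:2 pp3:1
Op 3: fork(P1) -> P2. 4 ppages; refcounts: pp0:2 pp1:3 pp2:3 pp3:1
Op 4: fork(P1) -> P3. 4 ppages; refcounts: pp0:3 pp1:4 pp2:4 pp3:1
Op 5: write(P1, v2, 164). refcount(pp2)=4>1 -> COPY to pp4. 5 ppages; refcounts: pp0:3 pp1:4 pp2:3 pp3:1 pp4:1
P0: v0 -> pp3 = 184
P1: v0 -> pp0 = 32
P2: v0 -> pp0 = 32
P3: v0 -> pp0 = 32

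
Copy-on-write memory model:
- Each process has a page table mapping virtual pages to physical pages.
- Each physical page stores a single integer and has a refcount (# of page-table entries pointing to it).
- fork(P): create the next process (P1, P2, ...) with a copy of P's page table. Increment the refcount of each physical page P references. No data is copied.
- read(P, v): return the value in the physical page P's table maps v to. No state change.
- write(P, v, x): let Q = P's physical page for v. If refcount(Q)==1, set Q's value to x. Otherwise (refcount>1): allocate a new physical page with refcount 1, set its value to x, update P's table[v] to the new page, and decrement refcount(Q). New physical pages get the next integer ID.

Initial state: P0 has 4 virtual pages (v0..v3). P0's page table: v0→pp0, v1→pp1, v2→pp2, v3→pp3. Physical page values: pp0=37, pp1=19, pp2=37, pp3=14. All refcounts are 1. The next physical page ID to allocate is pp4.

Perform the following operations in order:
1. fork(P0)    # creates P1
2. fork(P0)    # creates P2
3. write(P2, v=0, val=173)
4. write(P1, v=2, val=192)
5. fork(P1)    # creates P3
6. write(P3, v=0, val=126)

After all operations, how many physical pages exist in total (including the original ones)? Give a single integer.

Answer: 7

Derivation:
Op 1: fork(P0) -> P1. 4 ppages; refcounts: pp0:2 pp1:2 pp2:2 pp3:2
Op 2: fork(P0) -> P2. 4 ppages; refcounts: pp0:3 pp1:3 pp2:3 pp3:3
Op 3: write(P2, v0, 173). refcount(pp0)=3>1 -> COPY to pp4. 5 ppages; refcounts: pp0:2 pp1:3 pp2:3 pp3:3 pp4:1
Op 4: write(P1, v2, 192). refcount(pp2)=3>1 -> COPY to pp5. 6 ppages; refcounts: pp0:2 pp1:3 pp2:2 pp3:3 pp4:1 pp5:1
Op 5: fork(P1) -> P3. 6 ppages; refcounts: pp0:3 pp1:4 pp2:2 pp3:4 pp4:1 pp5:2
Op 6: write(P3, v0, 126). refcount(pp0)=3>1 -> COPY to pp6. 7 ppages; refcounts: pp0:2 pp1:4 pp2:2 pp3:4 pp4:1 pp5:2 pp6:1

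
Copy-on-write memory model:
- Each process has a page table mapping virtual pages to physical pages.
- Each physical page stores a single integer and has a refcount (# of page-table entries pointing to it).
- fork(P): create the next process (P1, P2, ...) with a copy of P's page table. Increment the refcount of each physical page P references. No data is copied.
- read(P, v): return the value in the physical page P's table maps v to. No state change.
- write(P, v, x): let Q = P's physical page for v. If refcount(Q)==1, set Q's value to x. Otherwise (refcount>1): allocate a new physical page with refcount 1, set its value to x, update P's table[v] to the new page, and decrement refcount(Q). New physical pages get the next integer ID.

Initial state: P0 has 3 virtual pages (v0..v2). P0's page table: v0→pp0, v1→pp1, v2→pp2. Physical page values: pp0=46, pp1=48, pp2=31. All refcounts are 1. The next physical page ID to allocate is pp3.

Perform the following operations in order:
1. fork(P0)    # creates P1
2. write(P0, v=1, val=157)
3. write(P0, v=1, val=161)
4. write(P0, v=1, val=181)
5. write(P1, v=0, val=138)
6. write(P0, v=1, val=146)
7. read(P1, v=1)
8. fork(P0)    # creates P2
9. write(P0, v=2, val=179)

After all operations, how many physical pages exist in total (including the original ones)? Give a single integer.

Answer: 6

Derivation:
Op 1: fork(P0) -> P1. 3 ppages; refcounts: pp0:2 pp1:2 pp2:2
Op 2: write(P0, v1, 157). refcount(pp1)=2>1 -> COPY to pp3. 4 ppages; refcounts: pp0:2 pp1:1 pp2:2 pp3:1
Op 3: write(P0, v1, 161). refcount(pp3)=1 -> write in place. 4 ppages; refcounts: pp0:2 pp1:1 pp2:2 pp3:1
Op 4: write(P0, v1, 181). refcount(pp3)=1 -> write in place. 4 ppages; refcounts: pp0:2 pp1:1 pp2:2 pp3:1
Op 5: write(P1, v0, 138). refcount(pp0)=2>1 -> COPY to pp4. 5 ppages; refcounts: pp0:1 pp1:1 pp2:2 pp3:1 pp4:1
Op 6: write(P0, v1, 146). refcount(pp3)=1 -> write in place. 5 ppages; refcounts: pp0:1 pp1:1 pp2:2 pp3:1 pp4:1
Op 7: read(P1, v1) -> 48. No state change.
Op 8: fork(P0) -> P2. 5 ppages; refcounts: pp0:2 pp1:1 pp2:3 pp3:2 pp4:1
Op 9: write(P0, v2, 179). refcount(pp2)=3>1 -> COPY to pp5. 6 ppages; refcounts: pp0:2 pp1:1 pp2:2 pp3:2 pp4:1 pp5:1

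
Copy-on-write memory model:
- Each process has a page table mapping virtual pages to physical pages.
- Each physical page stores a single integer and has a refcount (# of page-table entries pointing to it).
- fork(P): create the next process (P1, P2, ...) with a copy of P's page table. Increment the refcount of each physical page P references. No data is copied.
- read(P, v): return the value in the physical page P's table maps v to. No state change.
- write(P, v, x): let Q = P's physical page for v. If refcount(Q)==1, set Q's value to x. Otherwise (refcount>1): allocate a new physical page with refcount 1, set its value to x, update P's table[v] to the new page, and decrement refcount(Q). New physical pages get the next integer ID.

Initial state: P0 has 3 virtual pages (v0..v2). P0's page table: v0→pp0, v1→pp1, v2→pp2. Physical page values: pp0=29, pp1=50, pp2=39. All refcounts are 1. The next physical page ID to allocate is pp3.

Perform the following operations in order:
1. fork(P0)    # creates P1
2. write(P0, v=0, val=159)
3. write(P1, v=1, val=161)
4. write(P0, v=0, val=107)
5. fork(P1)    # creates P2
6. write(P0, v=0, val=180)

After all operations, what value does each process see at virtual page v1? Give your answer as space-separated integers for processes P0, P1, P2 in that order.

Answer: 50 161 161

Derivation:
Op 1: fork(P0) -> P1. 3 ppages; refcounts: pp0:2 pp1:2 pp2:2
Op 2: write(P0, v0, 159). refcount(pp0)=2>1 -> COPY to pp3. 4 ppages; refcounts: pp0:1 pp1:2 pp2:2 pp3:1
Op 3: write(P1, v1, 161). refcount(pp1)=2>1 -> COPY to pp4. 5 ppages; refcounts: pp0:1 pp1:1 pp2:2 pp3:1 pp4:1
Op 4: write(P0, v0, 107). refcount(pp3)=1 -> write in place. 5 ppages; refcounts: pp0:1 pp1:1 pp2:2 pp3:1 pp4:1
Op 5: fork(P1) -> P2. 5 ppages; refcounts: pp0:2 pp1:1 pp2:3 pp3:1 pp4:2
Op 6: write(P0, v0, 180). refcount(pp3)=1 -> write in place. 5 ppages; refcounts: pp0:2 pp1:1 pp2:3 pp3:1 pp4:2
P0: v1 -> pp1 = 50
P1: v1 -> pp4 = 161
P2: v1 -> pp4 = 161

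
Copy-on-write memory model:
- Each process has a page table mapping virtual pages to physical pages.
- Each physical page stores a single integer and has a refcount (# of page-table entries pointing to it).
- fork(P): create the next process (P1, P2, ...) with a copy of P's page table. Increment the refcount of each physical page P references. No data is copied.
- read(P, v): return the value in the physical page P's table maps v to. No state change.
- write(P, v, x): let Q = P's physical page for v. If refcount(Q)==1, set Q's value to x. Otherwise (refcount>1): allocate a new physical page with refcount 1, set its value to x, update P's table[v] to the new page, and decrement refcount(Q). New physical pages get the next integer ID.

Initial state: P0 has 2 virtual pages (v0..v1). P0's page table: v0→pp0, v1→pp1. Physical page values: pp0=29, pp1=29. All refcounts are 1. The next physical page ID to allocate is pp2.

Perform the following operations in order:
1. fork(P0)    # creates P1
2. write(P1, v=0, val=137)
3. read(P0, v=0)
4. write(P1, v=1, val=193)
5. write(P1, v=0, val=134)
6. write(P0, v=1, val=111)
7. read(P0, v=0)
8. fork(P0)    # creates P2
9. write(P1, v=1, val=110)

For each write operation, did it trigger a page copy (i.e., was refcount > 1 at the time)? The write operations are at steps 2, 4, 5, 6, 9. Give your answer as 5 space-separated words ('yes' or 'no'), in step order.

Op 1: fork(P0) -> P1. 2 ppages; refcounts: pp0:2 pp1:2
Op 2: write(P1, v0, 137). refcount(pp0)=2>1 -> COPY to pp2. 3 ppages; refcounts: pp0:1 pp1:2 pp2:1
Op 3: read(P0, v0) -> 29. No state change.
Op 4: write(P1, v1, 193). refcount(pp1)=2>1 -> COPY to pp3. 4 ppages; refcounts: pp0:1 pp1:1 pp2:1 pp3:1
Op 5: write(P1, v0, 134). refcount(pp2)=1 -> write in place. 4 ppages; refcounts: pp0:1 pp1:1 pp2:1 pp3:1
Op 6: write(P0, v1, 111). refcount(pp1)=1 -> write in place. 4 ppages; refcounts: pp0:1 pp1:1 pp2:1 pp3:1
Op 7: read(P0, v0) -> 29. No state change.
Op 8: fork(P0) -> P2. 4 ppages; refcounts: pp0:2 pp1:2 pp2:1 pp3:1
Op 9: write(P1, v1, 110). refcount(pp3)=1 -> write in place. 4 ppages; refcounts: pp0:2 pp1:2 pp2:1 pp3:1

yes yes no no no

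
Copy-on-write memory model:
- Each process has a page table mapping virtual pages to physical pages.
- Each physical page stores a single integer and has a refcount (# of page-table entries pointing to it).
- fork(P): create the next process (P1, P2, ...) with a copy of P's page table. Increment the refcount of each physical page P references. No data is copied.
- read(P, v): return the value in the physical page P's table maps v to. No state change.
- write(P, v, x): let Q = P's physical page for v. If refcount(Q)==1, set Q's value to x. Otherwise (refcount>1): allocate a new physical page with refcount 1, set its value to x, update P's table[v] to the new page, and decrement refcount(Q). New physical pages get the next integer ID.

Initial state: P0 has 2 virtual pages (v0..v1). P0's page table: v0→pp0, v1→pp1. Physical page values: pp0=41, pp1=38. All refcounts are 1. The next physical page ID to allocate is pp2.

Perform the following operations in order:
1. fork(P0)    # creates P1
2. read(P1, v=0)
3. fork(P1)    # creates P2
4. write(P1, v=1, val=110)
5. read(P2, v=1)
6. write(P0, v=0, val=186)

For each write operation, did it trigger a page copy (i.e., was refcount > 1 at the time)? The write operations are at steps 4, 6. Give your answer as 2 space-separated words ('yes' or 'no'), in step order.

Op 1: fork(P0) -> P1. 2 ppages; refcounts: pp0:2 pp1:2
Op 2: read(P1, v0) -> 41. No state change.
Op 3: fork(P1) -> P2. 2 ppages; refcounts: pp0:3 pp1:3
Op 4: write(P1, v1, 110). refcount(pp1)=3>1 -> COPY to pp2. 3 ppages; refcounts: pp0:3 pp1:2 pp2:1
Op 5: read(P2, v1) -> 38. No state change.
Op 6: write(P0, v0, 186). refcount(pp0)=3>1 -> COPY to pp3. 4 ppages; refcounts: pp0:2 pp1:2 pp2:1 pp3:1

yes yes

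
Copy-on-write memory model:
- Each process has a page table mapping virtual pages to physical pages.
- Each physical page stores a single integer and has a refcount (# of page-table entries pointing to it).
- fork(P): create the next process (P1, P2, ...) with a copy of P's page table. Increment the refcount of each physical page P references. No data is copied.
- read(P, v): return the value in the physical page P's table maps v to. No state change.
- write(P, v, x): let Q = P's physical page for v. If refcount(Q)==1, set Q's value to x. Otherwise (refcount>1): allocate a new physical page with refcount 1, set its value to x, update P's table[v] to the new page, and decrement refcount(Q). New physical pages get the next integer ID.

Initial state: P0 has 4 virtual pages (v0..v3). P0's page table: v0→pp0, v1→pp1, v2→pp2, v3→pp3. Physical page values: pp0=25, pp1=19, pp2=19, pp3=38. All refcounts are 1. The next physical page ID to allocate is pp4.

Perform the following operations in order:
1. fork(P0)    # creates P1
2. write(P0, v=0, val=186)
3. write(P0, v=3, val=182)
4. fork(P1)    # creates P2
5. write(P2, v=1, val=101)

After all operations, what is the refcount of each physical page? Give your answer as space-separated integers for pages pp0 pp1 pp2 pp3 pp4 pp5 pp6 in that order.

Answer: 2 2 3 2 1 1 1

Derivation:
Op 1: fork(P0) -> P1. 4 ppages; refcounts: pp0:2 pp1:2 pp2:2 pp3:2
Op 2: write(P0, v0, 186). refcount(pp0)=2>1 -> COPY to pp4. 5 ppages; refcounts: pp0:1 pp1:2 pp2:2 pp3:2 pp4:1
Op 3: write(P0, v3, 182). refcount(pp3)=2>1 -> COPY to pp5. 6 ppages; refcounts: pp0:1 pp1:2 pp2:2 pp3:1 pp4:1 pp5:1
Op 4: fork(P1) -> P2. 6 ppages; refcounts: pp0:2 pp1:3 pp2:3 pp3:2 pp4:1 pp5:1
Op 5: write(P2, v1, 101). refcount(pp1)=3>1 -> COPY to pp6. 7 ppages; refcounts: pp0:2 pp1:2 pp2:3 pp3:2 pp4:1 pp5:1 pp6:1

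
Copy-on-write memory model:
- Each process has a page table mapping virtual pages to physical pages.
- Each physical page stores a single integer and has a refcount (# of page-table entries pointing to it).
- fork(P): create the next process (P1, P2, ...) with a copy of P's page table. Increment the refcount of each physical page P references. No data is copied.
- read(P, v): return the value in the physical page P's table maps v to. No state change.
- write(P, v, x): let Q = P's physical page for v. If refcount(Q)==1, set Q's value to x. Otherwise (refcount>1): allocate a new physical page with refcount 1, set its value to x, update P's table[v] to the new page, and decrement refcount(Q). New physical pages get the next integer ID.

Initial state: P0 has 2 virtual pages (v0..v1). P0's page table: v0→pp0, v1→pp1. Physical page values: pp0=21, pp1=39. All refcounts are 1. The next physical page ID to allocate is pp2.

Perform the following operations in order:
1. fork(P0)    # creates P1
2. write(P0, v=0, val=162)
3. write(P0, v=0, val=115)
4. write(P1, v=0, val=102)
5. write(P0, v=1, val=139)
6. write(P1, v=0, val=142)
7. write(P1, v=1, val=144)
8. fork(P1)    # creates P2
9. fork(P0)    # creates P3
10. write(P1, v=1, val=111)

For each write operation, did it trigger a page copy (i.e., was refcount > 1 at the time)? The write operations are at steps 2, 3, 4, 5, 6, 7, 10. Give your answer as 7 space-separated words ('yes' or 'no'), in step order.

Op 1: fork(P0) -> P1. 2 ppages; refcounts: pp0:2 pp1:2
Op 2: write(P0, v0, 162). refcount(pp0)=2>1 -> COPY to pp2. 3 ppages; refcounts: pp0:1 pp1:2 pp2:1
Op 3: write(P0, v0, 115). refcount(pp2)=1 -> write in place. 3 ppages; refcounts: pp0:1 pp1:2 pp2:1
Op 4: write(P1, v0, 102). refcount(pp0)=1 -> write in place. 3 ppages; refcounts: pp0:1 pp1:2 pp2:1
Op 5: write(P0, v1, 139). refcount(pp1)=2>1 -> COPY to pp3. 4 ppages; refcounts: pp0:1 pp1:1 pp2:1 pp3:1
Op 6: write(P1, v0, 142). refcount(pp0)=1 -> write in place. 4 ppages; refcounts: pp0:1 pp1:1 pp2:1 pp3:1
Op 7: write(P1, v1, 144). refcount(pp1)=1 -> write in place. 4 ppages; refcounts: pp0:1 pp1:1 pp2:1 pp3:1
Op 8: fork(P1) -> P2. 4 ppages; refcounts: pp0:2 pp1:2 pp2:1 pp3:1
Op 9: fork(P0) -> P3. 4 ppages; refcounts: pp0:2 pp1:2 pp2:2 pp3:2
Op 10: write(P1, v1, 111). refcount(pp1)=2>1 -> COPY to pp4. 5 ppages; refcounts: pp0:2 pp1:1 pp2:2 pp3:2 pp4:1

yes no no yes no no yes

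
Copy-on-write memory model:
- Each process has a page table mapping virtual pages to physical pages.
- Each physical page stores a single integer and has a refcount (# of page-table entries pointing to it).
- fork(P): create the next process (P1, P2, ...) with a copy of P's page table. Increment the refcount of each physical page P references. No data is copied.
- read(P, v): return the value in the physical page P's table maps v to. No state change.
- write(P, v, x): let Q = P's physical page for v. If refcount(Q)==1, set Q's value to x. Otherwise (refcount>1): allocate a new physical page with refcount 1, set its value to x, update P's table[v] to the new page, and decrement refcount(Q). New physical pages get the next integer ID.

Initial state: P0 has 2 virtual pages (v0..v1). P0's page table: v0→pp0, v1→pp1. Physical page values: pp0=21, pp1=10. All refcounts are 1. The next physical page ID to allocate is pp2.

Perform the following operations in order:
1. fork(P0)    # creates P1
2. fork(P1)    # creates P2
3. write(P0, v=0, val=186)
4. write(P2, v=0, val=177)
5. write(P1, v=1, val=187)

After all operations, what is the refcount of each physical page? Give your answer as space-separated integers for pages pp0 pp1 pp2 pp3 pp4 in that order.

Answer: 1 2 1 1 1

Derivation:
Op 1: fork(P0) -> P1. 2 ppages; refcounts: pp0:2 pp1:2
Op 2: fork(P1) -> P2. 2 ppages; refcounts: pp0:3 pp1:3
Op 3: write(P0, v0, 186). refcount(pp0)=3>1 -> COPY to pp2. 3 ppages; refcounts: pp0:2 pp1:3 pp2:1
Op 4: write(P2, v0, 177). refcount(pp0)=2>1 -> COPY to pp3. 4 ppages; refcounts: pp0:1 pp1:3 pp2:1 pp3:1
Op 5: write(P1, v1, 187). refcount(pp1)=3>1 -> COPY to pp4. 5 ppages; refcounts: pp0:1 pp1:2 pp2:1 pp3:1 pp4:1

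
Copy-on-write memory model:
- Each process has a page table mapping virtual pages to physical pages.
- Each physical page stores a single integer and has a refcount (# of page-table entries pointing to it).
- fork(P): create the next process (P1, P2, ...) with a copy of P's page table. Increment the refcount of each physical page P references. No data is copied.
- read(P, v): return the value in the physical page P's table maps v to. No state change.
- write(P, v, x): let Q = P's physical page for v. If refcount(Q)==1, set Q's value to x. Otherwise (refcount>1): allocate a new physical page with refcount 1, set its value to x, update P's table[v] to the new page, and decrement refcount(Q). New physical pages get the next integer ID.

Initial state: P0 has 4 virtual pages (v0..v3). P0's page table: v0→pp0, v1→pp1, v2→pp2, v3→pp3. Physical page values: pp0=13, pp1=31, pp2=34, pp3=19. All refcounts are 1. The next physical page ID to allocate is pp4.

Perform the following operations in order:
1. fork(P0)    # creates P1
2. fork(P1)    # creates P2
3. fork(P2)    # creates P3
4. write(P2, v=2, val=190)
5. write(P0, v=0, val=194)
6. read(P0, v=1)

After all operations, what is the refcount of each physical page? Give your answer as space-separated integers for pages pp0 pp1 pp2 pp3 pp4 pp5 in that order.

Op 1: fork(P0) -> P1. 4 ppages; refcounts: pp0:2 pp1:2 pp2:2 pp3:2
Op 2: fork(P1) -> P2. 4 ppages; refcounts: pp0:3 pp1:3 pp2:3 pp3:3
Op 3: fork(P2) -> P3. 4 ppages; refcounts: pp0:4 pp1:4 pp2:4 pp3:4
Op 4: write(P2, v2, 190). refcount(pp2)=4>1 -> COPY to pp4. 5 ppages; refcounts: pp0:4 pp1:4 pp2:3 pp3:4 pp4:1
Op 5: write(P0, v0, 194). refcount(pp0)=4>1 -> COPY to pp5. 6 ppages; refcounts: pp0:3 pp1:4 pp2:3 pp3:4 pp4:1 pp5:1
Op 6: read(P0, v1) -> 31. No state change.

Answer: 3 4 3 4 1 1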